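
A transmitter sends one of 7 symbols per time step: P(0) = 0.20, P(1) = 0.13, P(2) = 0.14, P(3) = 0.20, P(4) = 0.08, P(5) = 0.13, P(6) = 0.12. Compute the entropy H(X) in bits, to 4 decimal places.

2.7497 bits

H = −Σ pᵢ log₂ pᵢ.
−0.20·log₂(0.20) = 0.4644
−0.13·log₂(0.13) = 0.3826
−0.14·log₂(0.14) = 0.3971
−0.20·log₂(0.20) = 0.4644
−0.08·log₂(0.08) = 0.2915
−0.13·log₂(0.13) = 0.3826
−0.12·log₂(0.12) = 0.3671
Sum ≈ 2.7497 → 2.7497 bits.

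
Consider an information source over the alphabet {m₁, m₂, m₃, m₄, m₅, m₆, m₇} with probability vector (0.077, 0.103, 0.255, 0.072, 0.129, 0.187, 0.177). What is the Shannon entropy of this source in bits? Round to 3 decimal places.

2.674 bits

H = −Σ pᵢ log₂ pᵢ.
−0.077·log₂(0.077) = 0.2848
−0.103·log₂(0.103) = 0.3378
−0.255·log₂(0.255) = 0.5027
−0.072·log₂(0.072) = 0.2733
−0.129·log₂(0.129) = 0.3811
−0.187·log₂(0.187) = 0.4523
−0.177·log₂(0.177) = 0.4422
Sum ≈ 2.6743 → 2.674 bits.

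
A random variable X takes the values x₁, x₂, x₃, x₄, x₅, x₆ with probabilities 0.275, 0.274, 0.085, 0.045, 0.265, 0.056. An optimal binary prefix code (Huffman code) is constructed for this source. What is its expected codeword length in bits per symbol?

Repeatedly combine the two least-probable nodes; the expected code length is the sum of the merged weights.
merge 9/200 + 7/125 → 101/1000
merge 17/200 + 101/1000 → 93/500
merge 93/500 + 53/200 → 451/1000
merge 137/500 + 11/40 → 549/1000
merge 451/1000 + 549/1000 → 1
L = 101/1000 + 93/500 + 451/1000 + 549/1000 + 1 = 2287/1000 = 2.287 bits/symbol.

2.287 bits/symbol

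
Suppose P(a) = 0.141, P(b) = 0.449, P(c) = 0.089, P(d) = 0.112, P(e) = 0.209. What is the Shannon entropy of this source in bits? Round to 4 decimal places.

H = −Σ pᵢ log₂ pᵢ.
−0.141·log₂(0.141) = 0.3985
−0.449·log₂(0.449) = 0.5187
−0.089·log₂(0.089) = 0.3106
−0.112·log₂(0.112) = 0.3537
−0.209·log₂(0.209) = 0.4720
Sum ≈ 2.0536 → 2.0536 bits.

2.0536 bits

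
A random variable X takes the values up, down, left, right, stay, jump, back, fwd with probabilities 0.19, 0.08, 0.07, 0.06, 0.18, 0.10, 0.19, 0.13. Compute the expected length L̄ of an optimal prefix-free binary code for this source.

2.93 bits/symbol

Repeatedly combine the two least-probable nodes; the expected code length is the sum of the merged weights.
merge 3/50 + 7/100 → 13/100
merge 2/25 + 1/10 → 9/50
merge 13/100 + 13/100 → 13/50
merge 9/50 + 9/50 → 9/25
merge 19/100 + 19/100 → 19/50
merge 13/50 + 9/25 → 31/50
merge 19/50 + 31/50 → 1
L = 13/100 + 9/50 + 13/50 + 9/25 + 19/50 + 31/50 + 1 = 293/100 = 2.93 bits/symbol.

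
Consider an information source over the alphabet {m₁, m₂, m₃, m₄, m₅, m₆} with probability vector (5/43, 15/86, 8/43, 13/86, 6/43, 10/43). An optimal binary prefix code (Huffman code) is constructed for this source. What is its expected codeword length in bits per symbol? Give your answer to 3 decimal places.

2.581 bits/symbol

Repeatedly combine the two least-probable nodes; the expected code length is the sum of the merged weights.
merge 5/43 + 6/43 → 11/43
merge 13/86 + 15/86 → 14/43
merge 8/43 + 10/43 → 18/43
merge 11/43 + 14/43 → 25/43
merge 18/43 + 25/43 → 1
L = 11/43 + 14/43 + 18/43 + 25/43 + 1 = 111/43 ≈ 2.581 bits/symbol.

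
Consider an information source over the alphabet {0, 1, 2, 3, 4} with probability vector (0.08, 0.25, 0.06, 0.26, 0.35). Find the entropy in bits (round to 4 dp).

2.0704 bits

H = −Σ pᵢ log₂ pᵢ.
−0.08·log₂(0.08) = 0.2915
−0.25·log₂(0.25) = 0.5000
−0.06·log₂(0.06) = 0.2435
−0.26·log₂(0.26) = 0.5053
−0.35·log₂(0.35) = 0.5301
Sum ≈ 2.0704 → 2.0704 bits.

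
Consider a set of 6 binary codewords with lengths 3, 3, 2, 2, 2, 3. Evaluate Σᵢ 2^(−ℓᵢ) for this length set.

With common denominator 2^3 = 8: Σ 2^(−ℓᵢ) = 1/8 + 1/8 + 2/8 + 2/8 + 2/8 + 1/8 = 9/8 = 1.125.

1.125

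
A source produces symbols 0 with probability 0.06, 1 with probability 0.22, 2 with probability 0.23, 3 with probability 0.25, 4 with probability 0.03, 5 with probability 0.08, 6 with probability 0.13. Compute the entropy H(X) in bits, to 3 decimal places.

2.538 bits

H = −Σ pᵢ log₂ pᵢ.
−0.06·log₂(0.06) = 0.2435
−0.22·log₂(0.22) = 0.4806
−0.23·log₂(0.23) = 0.4877
−0.25·log₂(0.25) = 0.5000
−0.03·log₂(0.03) = 0.1518
−0.08·log₂(0.08) = 0.2915
−0.13·log₂(0.13) = 0.3826
Sum ≈ 2.5377 → 2.538 bits.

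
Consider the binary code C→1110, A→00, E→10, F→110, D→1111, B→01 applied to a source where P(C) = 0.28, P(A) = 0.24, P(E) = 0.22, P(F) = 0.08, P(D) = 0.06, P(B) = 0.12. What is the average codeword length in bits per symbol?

L̄ = Σ pᵢ·ℓᵢ = 0.28·4 + 0.24·2 + 0.22·2 + 0.08·3 + 0.06·4 + 0.12·2 = 2.76 bits/symbol.

2.76 bits/symbol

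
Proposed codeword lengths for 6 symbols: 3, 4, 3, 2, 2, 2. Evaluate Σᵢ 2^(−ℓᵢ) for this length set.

1.0625

With common denominator 2^4 = 16: Σ 2^(−ℓᵢ) = 2/16 + 1/16 + 2/16 + 4/16 + 4/16 + 4/16 = 17/16 = 1.0625.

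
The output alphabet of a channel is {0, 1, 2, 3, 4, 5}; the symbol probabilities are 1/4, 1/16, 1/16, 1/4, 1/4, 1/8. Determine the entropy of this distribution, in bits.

Each probability is a power of 1/2, so log₂(1/p) is an integer.
H = Σ p·log₂(1/p) = 1/4·2 + 1/16·4 + 1/16·4 + 1/4·2 + 1/4·2 + 1/8·3 = 2.375 bits.

2.375 bits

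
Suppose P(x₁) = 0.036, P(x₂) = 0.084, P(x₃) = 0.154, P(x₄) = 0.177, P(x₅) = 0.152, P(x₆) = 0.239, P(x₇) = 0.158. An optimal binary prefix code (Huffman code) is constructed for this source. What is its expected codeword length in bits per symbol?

2.704 bits/symbol

Repeatedly combine the two least-probable nodes; the expected code length is the sum of the merged weights.
merge 9/250 + 21/250 → 3/25
merge 3/25 + 19/125 → 34/125
merge 77/500 + 79/500 → 39/125
merge 177/1000 + 239/1000 → 52/125
merge 34/125 + 39/125 → 73/125
merge 52/125 + 73/125 → 1
L = 3/25 + 34/125 + 39/125 + 52/125 + 73/125 + 1 = 338/125 = 2.704 bits/symbol.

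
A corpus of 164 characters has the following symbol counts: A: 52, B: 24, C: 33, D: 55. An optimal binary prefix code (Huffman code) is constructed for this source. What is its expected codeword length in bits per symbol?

2 bits/symbol

Probabilities are the counts divided by 164.
Repeatedly combine the two least-probable nodes; the expected code length is the sum of the merged weights.
merge 6/41 + 33/164 → 57/164
merge 13/41 + 55/164 → 107/164
merge 57/164 + 107/164 → 1
L = 57/164 + 107/164 + 1 = 2 bits/symbol.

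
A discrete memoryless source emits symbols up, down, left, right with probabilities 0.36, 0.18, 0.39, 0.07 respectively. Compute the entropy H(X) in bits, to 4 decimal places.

H = −Σ pᵢ log₂ pᵢ.
−0.36·log₂(0.36) = 0.5306
−0.18·log₂(0.18) = 0.4453
−0.39·log₂(0.39) = 0.5298
−0.07·log₂(0.07) = 0.2686
Sum ≈ 1.7743 → 1.7743 bits.

1.7743 bits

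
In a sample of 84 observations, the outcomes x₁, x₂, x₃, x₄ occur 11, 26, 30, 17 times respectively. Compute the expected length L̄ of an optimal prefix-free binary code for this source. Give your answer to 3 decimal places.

Probabilities are the counts divided by 84.
Repeatedly combine the two least-probable nodes; the expected code length is the sum of the merged weights.
merge 11/84 + 17/84 → 1/3
merge 13/42 + 1/3 → 9/14
merge 5/14 + 9/14 → 1
L = 1/3 + 9/14 + 1 = 83/42 ≈ 1.976 bits/symbol.

1.976 bits/symbol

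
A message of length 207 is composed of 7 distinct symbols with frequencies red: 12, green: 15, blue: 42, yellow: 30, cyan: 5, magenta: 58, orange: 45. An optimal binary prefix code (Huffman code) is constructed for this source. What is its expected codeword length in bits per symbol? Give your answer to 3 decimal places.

2.536 bits/symbol

Probabilities are the counts divided by 207.
Repeatedly combine the two least-probable nodes; the expected code length is the sum of the merged weights.
merge 5/207 + 4/69 → 17/207
merge 5/69 + 17/207 → 32/207
merge 10/69 + 32/207 → 62/207
merge 14/69 + 5/23 → 29/69
merge 58/207 + 62/207 → 40/69
merge 29/69 + 40/69 → 1
L = 17/207 + 32/207 + 62/207 + 29/69 + 40/69 + 1 = 175/69 ≈ 2.536 bits/symbol.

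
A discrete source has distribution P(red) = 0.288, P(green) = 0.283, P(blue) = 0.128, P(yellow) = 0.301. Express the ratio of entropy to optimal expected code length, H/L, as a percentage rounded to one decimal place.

Entropy H = −Σ p log₂ p ≈ 1.9336 bits.
Huffman merges: 16/125+283/1000→411/1000; 36/125+301/1000→589/1000; 411/1000+589/1000→1. L = 2 ≈ 2.0000.
Efficiency = H/L = 1.9336/2.0000 = 96.7%.

96.7%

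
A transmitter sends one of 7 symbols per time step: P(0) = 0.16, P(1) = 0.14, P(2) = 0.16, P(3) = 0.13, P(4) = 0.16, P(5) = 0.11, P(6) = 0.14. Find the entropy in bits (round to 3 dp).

H = −Σ pᵢ log₂ pᵢ.
−0.16·log₂(0.16) = 0.4230
−0.14·log₂(0.14) = 0.3971
−0.16·log₂(0.16) = 0.4230
−0.13·log₂(0.13) = 0.3826
−0.16·log₂(0.16) = 0.4230
−0.11·log₂(0.11) = 0.3503
−0.14·log₂(0.14) = 0.3971
Sum ≈ 2.7962 → 2.796 bits.

2.796 bits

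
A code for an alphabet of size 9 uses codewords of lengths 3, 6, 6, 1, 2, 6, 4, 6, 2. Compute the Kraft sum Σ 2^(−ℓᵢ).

With common denominator 2^6 = 64: Σ 2^(−ℓᵢ) = 8/64 + 1/64 + 1/64 + 32/64 + 16/64 + 1/64 + 4/64 + 1/64 + 16/64 = 80/64 = 1.25.

1.25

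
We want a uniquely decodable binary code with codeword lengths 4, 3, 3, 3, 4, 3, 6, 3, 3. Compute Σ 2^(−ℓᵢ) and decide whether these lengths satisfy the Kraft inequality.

0.890625; yes

With common denominator 2^6 = 64: Σ 2^(−ℓᵢ) = 4/64 + 8/64 + 8/64 + 8/64 + 4/64 + 8/64 + 1/64 + 8/64 + 8/64 = 57/64 = 0.890625.
Kraft's inequality requires Σ ≤ 1; here Σ = 0.890625 ≤ 1, so such a prefix code exists.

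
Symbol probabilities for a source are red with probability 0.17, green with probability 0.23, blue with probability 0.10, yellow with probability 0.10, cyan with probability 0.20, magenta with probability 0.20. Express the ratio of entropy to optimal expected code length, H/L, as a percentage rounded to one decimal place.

Entropy H = −Σ p log₂ p ≈ 2.5154 bits.
Huffman merges: 1/10+1/10→1/5; 17/100+1/5→37/100; 1/5+1/5→2/5; 23/100+37/100→3/5; 2/5+3/5→1. L = 257/100 ≈ 2.5700.
Efficiency = H/L = 2.5154/2.5700 = 97.9%.

97.9%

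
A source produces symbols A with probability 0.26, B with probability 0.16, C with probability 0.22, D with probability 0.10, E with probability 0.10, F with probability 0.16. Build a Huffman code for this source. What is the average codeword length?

2.52 bits/symbol

Repeatedly combine the two least-probable nodes; the expected code length is the sum of the merged weights.
merge 1/10 + 1/10 → 1/5
merge 4/25 + 4/25 → 8/25
merge 1/5 + 11/50 → 21/50
merge 13/50 + 8/25 → 29/50
merge 21/50 + 29/50 → 1
L = 1/5 + 8/25 + 21/50 + 29/50 + 1 = 63/25 = 2.52 bits/symbol.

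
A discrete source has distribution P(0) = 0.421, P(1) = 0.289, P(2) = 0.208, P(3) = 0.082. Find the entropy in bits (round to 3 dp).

1.810 bits

H = −Σ pᵢ log₂ pᵢ.
−0.421·log₂(0.421) = 0.5255
−0.289·log₂(0.289) = 0.5176
−0.208·log₂(0.208) = 0.4712
−0.082·log₂(0.082) = 0.2959
Sum ≈ 1.8101 → 1.810 bits.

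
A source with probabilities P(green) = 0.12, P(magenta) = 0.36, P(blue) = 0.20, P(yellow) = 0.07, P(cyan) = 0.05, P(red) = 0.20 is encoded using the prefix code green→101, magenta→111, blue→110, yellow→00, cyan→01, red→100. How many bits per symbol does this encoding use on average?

L̄ = Σ pᵢ·ℓᵢ = 0.12·3 + 0.36·3 + 0.20·3 + 0.07·2 + 0.05·2 + 0.20·3 = 2.88 bits/symbol.

2.88 bits/symbol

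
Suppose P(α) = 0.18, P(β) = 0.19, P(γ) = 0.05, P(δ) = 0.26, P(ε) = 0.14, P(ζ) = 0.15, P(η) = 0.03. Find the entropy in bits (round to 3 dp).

H = −Σ pᵢ log₂ pᵢ.
−0.18·log₂(0.18) = 0.4453
−0.19·log₂(0.19) = 0.4552
−0.05·log₂(0.05) = 0.2161
−0.26·log₂(0.26) = 0.5053
−0.14·log₂(0.14) = 0.3971
−0.15·log₂(0.15) = 0.4105
−0.03·log₂(0.03) = 0.1518
Sum ≈ 2.5813 → 2.581 bits.

2.581 bits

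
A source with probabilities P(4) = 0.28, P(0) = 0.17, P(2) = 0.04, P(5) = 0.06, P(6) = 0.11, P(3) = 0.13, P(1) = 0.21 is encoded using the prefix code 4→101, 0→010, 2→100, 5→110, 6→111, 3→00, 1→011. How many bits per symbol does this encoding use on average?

2.87 bits/symbol

L̄ = Σ pᵢ·ℓᵢ = 0.28·3 + 0.17·3 + 0.04·3 + 0.06·3 + 0.11·3 + 0.13·2 + 0.21·3 = 2.87 bits/symbol.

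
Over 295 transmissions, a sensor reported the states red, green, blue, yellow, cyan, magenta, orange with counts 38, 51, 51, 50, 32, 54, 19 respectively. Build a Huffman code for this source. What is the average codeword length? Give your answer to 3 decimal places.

2.817 bits/symbol

Probabilities are the counts divided by 295.
Repeatedly combine the two least-probable nodes; the expected code length is the sum of the merged weights.
merge 19/295 + 32/295 → 51/295
merge 38/295 + 10/59 → 88/295
merge 51/295 + 51/295 → 102/295
merge 51/295 + 54/295 → 21/59
merge 88/295 + 102/295 → 38/59
merge 21/59 + 38/59 → 1
L = 51/295 + 88/295 + 102/295 + 21/59 + 38/59 + 1 = 831/295 ≈ 2.817 bits/symbol.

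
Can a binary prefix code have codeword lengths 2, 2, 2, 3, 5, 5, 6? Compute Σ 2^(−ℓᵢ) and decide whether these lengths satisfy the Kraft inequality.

With common denominator 2^6 = 64: Σ 2^(−ℓᵢ) = 16/64 + 16/64 + 16/64 + 8/64 + 2/64 + 2/64 + 1/64 = 61/64 = 0.953125.
Kraft's inequality requires Σ ≤ 1; here Σ = 0.953125 ≤ 1, so such a prefix code exists.

0.953125; yes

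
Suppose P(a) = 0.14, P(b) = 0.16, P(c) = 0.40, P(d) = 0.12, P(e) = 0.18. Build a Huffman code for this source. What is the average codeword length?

2.2 bits/symbol

Repeatedly combine the two least-probable nodes; the expected code length is the sum of the merged weights.
merge 3/25 + 7/50 → 13/50
merge 4/25 + 9/50 → 17/50
merge 13/50 + 17/50 → 3/5
merge 2/5 + 3/5 → 1
L = 13/50 + 17/50 + 3/5 + 1 = 11/5 = 2.2 bits/symbol.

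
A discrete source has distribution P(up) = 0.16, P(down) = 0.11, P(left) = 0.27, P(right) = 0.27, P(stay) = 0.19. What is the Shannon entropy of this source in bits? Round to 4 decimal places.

2.2486 bits

H = −Σ pᵢ log₂ pᵢ.
−0.16·log₂(0.16) = 0.4230
−0.11·log₂(0.11) = 0.3503
−0.27·log₂(0.27) = 0.5100
−0.27·log₂(0.27) = 0.5100
−0.19·log₂(0.19) = 0.4552
Sum ≈ 2.2486 → 2.2486 bits.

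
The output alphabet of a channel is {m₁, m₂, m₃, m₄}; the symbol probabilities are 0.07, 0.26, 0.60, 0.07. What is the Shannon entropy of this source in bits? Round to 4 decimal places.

H = −Σ pᵢ log₂ pᵢ.
−0.07·log₂(0.07) = 0.2686
−0.26·log₂(0.26) = 0.5053
−0.60·log₂(0.60) = 0.4422
−0.07·log₂(0.07) = 0.2686
Sum ≈ 1.4846 → 1.4846 bits.

1.4846 bits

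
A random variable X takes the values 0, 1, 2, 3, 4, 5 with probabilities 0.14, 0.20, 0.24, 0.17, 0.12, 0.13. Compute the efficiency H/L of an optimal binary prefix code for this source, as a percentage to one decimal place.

99.2%

Entropy H = −Σ p log₂ p ≈ 2.5399 bits.
Huffman merges: 3/25+13/100→1/4; 7/50+17/100→31/100; 1/5+6/25→11/25; 1/4+31/100→14/25; 11/25+14/25→1. L = 64/25 ≈ 2.5600.
Efficiency = H/L = 2.5399/2.5600 = 99.2%.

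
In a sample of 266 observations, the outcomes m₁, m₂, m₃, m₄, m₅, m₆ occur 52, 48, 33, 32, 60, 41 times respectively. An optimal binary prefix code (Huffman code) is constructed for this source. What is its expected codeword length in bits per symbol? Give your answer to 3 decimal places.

2.579 bits/symbol

Probabilities are the counts divided by 266.
Repeatedly combine the two least-probable nodes; the expected code length is the sum of the merged weights.
merge 16/133 + 33/266 → 65/266
merge 41/266 + 24/133 → 89/266
merge 26/133 + 30/133 → 8/19
merge 65/266 + 89/266 → 11/19
merge 8/19 + 11/19 → 1
L = 65/266 + 89/266 + 8/19 + 11/19 + 1 = 49/19 ≈ 2.579 bits/symbol.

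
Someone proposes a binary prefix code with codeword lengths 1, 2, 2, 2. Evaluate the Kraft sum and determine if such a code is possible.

With common denominator 2^2 = 4: Σ 2^(−ℓᵢ) = 2/4 + 1/4 + 1/4 + 1/4 = 5/4 = 1.25.
Kraft's inequality requires Σ ≤ 1; here Σ = 1.25 > 1, so no such prefix code exists.

1.25; no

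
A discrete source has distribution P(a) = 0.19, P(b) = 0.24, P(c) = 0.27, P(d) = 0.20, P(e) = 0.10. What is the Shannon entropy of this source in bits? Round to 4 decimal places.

2.2560 bits

H = −Σ pᵢ log₂ pᵢ.
−0.19·log₂(0.19) = 0.4552
−0.24·log₂(0.24) = 0.4941
−0.27·log₂(0.27) = 0.5100
−0.20·log₂(0.20) = 0.4644
−0.10·log₂(0.10) = 0.3322
Sum ≈ 2.2560 → 2.2560 bits.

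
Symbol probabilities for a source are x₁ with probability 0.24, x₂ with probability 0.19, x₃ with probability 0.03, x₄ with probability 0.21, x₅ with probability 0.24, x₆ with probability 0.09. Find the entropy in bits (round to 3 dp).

2.381 bits

H = −Σ pᵢ log₂ pᵢ.
−0.24·log₂(0.24) = 0.4941
−0.19·log₂(0.19) = 0.4552
−0.03·log₂(0.03) = 0.1518
−0.21·log₂(0.21) = 0.4728
−0.24·log₂(0.24) = 0.4941
−0.09·log₂(0.09) = 0.3127
Sum ≈ 2.3807 → 2.381 bits.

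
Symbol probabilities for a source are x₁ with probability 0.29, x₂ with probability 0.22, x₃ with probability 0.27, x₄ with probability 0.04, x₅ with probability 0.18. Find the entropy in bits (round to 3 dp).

H = −Σ pᵢ log₂ pᵢ.
−0.29·log₂(0.29) = 0.5179
−0.22·log₂(0.22) = 0.4806
−0.27·log₂(0.27) = 0.5100
−0.04·log₂(0.04) = 0.1858
−0.18·log₂(0.18) = 0.4453
Sum ≈ 2.1396 → 2.140 bits.

2.140 bits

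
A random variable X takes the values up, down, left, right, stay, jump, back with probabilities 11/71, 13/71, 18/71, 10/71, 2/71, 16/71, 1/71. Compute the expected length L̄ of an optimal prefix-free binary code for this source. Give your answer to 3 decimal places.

Repeatedly combine the two least-probable nodes; the expected code length is the sum of the merged weights.
merge 1/71 + 2/71 → 3/71
merge 3/71 + 10/71 → 13/71
merge 11/71 + 13/71 → 24/71
merge 13/71 + 16/71 → 29/71
merge 18/71 + 24/71 → 42/71
merge 29/71 + 42/71 → 1
L = 3/71 + 13/71 + 24/71 + 29/71 + 42/71 + 1 = 182/71 ≈ 2.563 bits/symbol.

2.563 bits/symbol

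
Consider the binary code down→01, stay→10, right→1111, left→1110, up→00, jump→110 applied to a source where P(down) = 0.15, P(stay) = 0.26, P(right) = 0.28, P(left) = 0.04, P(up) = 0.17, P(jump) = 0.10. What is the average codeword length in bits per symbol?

L̄ = Σ pᵢ·ℓᵢ = 0.15·2 + 0.26·2 + 0.28·4 + 0.04·4 + 0.17·2 + 0.10·3 = 2.74 bits/symbol.

2.74 bits/symbol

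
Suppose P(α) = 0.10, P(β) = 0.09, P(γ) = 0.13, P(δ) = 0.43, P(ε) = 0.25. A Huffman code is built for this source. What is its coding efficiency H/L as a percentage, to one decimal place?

Entropy H = −Σ p log₂ p ≈ 2.0511 bits.
Huffman merges: 9/100+1/10→19/100; 13/100+19/100→8/25; 1/4+8/25→57/100; 43/100+57/100→1. L = 52/25 ≈ 2.0800.
Efficiency = H/L = 2.0511/2.0800 = 98.6%.

98.6%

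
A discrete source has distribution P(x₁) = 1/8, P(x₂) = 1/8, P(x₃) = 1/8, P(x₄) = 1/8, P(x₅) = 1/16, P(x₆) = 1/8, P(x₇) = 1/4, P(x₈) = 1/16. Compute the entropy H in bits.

Each probability is a power of 1/2, so log₂(1/p) is an integer.
H = Σ p·log₂(1/p) = 1/8·3 + 1/8·3 + 1/8·3 + 1/8·3 + 1/16·4 + 1/8·3 + 1/4·2 + 1/16·4 = 2.875 bits.

2.875 bits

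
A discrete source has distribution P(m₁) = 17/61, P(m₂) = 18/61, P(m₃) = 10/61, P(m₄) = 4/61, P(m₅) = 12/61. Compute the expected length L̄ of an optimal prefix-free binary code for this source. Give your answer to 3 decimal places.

2.230 bits/symbol

Repeatedly combine the two least-probable nodes; the expected code length is the sum of the merged weights.
merge 4/61 + 10/61 → 14/61
merge 12/61 + 14/61 → 26/61
merge 17/61 + 18/61 → 35/61
merge 26/61 + 35/61 → 1
L = 14/61 + 26/61 + 35/61 + 1 = 136/61 ≈ 2.230 bits/symbol.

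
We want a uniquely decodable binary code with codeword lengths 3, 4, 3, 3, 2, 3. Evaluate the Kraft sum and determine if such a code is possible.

0.8125; yes

With common denominator 2^4 = 16: Σ 2^(−ℓᵢ) = 2/16 + 1/16 + 2/16 + 2/16 + 4/16 + 2/16 = 13/16 = 0.8125.
Kraft's inequality requires Σ ≤ 1; here Σ = 0.8125 ≤ 1, so such a prefix code exists.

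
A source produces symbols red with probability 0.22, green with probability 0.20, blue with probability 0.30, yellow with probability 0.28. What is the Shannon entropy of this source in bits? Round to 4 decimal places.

H = −Σ pᵢ log₂ pᵢ.
−0.22·log₂(0.22) = 0.4806
−0.20·log₂(0.20) = 0.4644
−0.30·log₂(0.30) = 0.5211
−0.28·log₂(0.28) = 0.5142
Sum ≈ 1.9803 → 1.9803 bits.

1.9803 bits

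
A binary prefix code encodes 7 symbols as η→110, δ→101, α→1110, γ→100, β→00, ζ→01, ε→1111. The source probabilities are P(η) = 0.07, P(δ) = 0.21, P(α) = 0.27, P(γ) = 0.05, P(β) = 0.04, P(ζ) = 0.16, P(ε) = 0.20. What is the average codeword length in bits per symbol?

L̄ = Σ pᵢ·ℓᵢ = 0.07·3 + 0.21·3 + 0.27·4 + 0.05·3 + 0.04·2 + 0.16·2 + 0.20·4 = 3.27 bits/symbol.

3.27 bits/symbol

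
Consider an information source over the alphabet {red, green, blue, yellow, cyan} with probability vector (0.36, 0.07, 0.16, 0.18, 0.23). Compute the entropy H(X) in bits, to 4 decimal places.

2.1552 bits

H = −Σ pᵢ log₂ pᵢ.
−0.36·log₂(0.36) = 0.5306
−0.07·log₂(0.07) = 0.2686
−0.16·log₂(0.16) = 0.4230
−0.18·log₂(0.18) = 0.4453
−0.23·log₂(0.23) = 0.4877
Sum ≈ 2.1552 → 2.1552 bits.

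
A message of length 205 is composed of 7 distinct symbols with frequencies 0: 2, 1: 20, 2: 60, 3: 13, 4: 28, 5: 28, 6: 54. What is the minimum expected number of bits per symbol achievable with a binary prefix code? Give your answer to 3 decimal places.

Probabilities are the counts divided by 205.
Repeatedly combine the two least-probable nodes; the expected code length is the sum of the merged weights.
merge 2/205 + 13/205 → 3/41
merge 3/41 + 4/41 → 7/41
merge 28/205 + 28/205 → 56/205
merge 7/41 + 54/205 → 89/205
merge 56/205 + 12/41 → 116/205
merge 89/205 + 116/205 → 1
L = 3/41 + 7/41 + 56/205 + 89/205 + 116/205 + 1 = 516/205 ≈ 2.517 bits/symbol.

2.517 bits/symbol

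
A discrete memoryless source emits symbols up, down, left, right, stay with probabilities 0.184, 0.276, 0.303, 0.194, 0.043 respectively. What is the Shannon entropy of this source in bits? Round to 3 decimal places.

H = −Σ pᵢ log₂ pᵢ.
−0.184·log₂(0.184) = 0.4494
−0.276·log₂(0.276) = 0.5126
−0.303·log₂(0.303) = 0.5220
−0.194·log₂(0.194) = 0.4590
−0.043·log₂(0.043) = 0.1952
Sum ≈ 2.1381 → 2.138 bits.

2.138 bits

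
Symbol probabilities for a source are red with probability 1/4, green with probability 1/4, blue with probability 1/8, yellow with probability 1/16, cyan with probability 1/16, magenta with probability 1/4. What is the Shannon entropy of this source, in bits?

Each probability is a power of 1/2, so log₂(1/p) is an integer.
H = Σ p·log₂(1/p) = 1/4·2 + 1/4·2 + 1/8·3 + 1/16·4 + 1/16·4 + 1/4·2 = 2.375 bits.

2.375 bits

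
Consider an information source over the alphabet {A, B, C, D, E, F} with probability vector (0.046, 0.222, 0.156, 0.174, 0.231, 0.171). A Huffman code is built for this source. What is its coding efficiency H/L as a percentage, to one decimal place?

96.9%

Entropy H = −Σ p log₂ p ≈ 2.4675 bits.
Huffman merges: 23/500+39/250→101/500; 171/1000+87/500→69/200; 101/500+111/500→53/125; 231/1000+69/200→72/125; 53/125+72/125→1. L = 2547/1000 ≈ 2.5470.
Efficiency = H/L = 2.4675/2.5470 = 96.9%.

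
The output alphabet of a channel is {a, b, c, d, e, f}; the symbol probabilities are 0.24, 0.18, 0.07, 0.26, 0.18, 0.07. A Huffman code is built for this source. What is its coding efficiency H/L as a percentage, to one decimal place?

Entropy H = −Σ p log₂ p ≈ 2.4271 bits.
Huffman merges: 7/100+7/100→7/50; 7/50+9/50→8/25; 9/50+6/25→21/50; 13/50+8/25→29/50; 21/50+29/50→1. L = 123/50 ≈ 2.4600.
Efficiency = H/L = 2.4271/2.4600 = 98.7%.

98.7%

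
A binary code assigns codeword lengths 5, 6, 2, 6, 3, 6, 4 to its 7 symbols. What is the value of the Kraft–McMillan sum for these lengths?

0.515625

With common denominator 2^6 = 64: Σ 2^(−ℓᵢ) = 2/64 + 1/64 + 16/64 + 1/64 + 8/64 + 1/64 + 4/64 = 33/64 = 0.515625.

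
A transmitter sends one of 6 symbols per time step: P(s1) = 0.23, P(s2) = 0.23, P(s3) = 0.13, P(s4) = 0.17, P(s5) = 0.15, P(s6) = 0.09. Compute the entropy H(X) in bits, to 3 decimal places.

2.516 bits

H = −Σ pᵢ log₂ pᵢ.
−0.23·log₂(0.23) = 0.4877
−0.23·log₂(0.23) = 0.4877
−0.13·log₂(0.13) = 0.3826
−0.17·log₂(0.17) = 0.4346
−0.15·log₂(0.15) = 0.4105
−0.09·log₂(0.09) = 0.3127
Sum ≈ 2.5158 → 2.516 bits.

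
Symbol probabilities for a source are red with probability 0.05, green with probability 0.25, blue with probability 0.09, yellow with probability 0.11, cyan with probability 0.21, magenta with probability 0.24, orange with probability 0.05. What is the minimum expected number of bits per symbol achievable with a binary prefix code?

Repeatedly combine the two least-probable nodes; the expected code length is the sum of the merged weights.
merge 1/20 + 1/20 → 1/10
merge 9/100 + 1/10 → 19/100
merge 11/100 + 19/100 → 3/10
merge 21/100 + 6/25 → 9/20
merge 1/4 + 3/10 → 11/20
merge 9/20 + 11/20 → 1
L = 1/10 + 19/100 + 3/10 + 9/20 + 11/20 + 1 = 259/100 = 2.59 bits/symbol.

2.59 bits/symbol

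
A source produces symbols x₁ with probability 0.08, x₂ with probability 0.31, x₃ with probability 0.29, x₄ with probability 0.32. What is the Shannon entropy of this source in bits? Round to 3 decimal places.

1.859 bits

H = −Σ pᵢ log₂ pᵢ.
−0.08·log₂(0.08) = 0.2915
−0.31·log₂(0.31) = 0.5238
−0.29·log₂(0.29) = 0.5179
−0.32·log₂(0.32) = 0.5260
Sum ≈ 1.8592 → 1.859 bits.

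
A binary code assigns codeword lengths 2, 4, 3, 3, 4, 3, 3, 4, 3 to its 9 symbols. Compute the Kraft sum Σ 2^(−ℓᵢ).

1.0625

With common denominator 2^4 = 16: Σ 2^(−ℓᵢ) = 4/16 + 1/16 + 2/16 + 2/16 + 1/16 + 2/16 + 2/16 + 1/16 + 2/16 = 17/16 = 1.0625.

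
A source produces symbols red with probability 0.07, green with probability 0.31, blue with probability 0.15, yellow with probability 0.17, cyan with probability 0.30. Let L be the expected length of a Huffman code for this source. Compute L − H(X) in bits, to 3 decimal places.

Entropy H = −Σ p log₂ p ≈ 2.1586 bits.
Huffman merges: 7/100+3/20→11/50; 17/100+11/50→39/100; 3/10+31/100→61/100; 39/100+61/100→1. L = 111/50 ≈ 2.2200.
L − H = 2.2200 − 2.1586 = 0.061 bits.

0.061 bits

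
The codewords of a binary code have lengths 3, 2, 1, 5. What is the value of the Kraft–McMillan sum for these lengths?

With common denominator 2^5 = 32: Σ 2^(−ℓᵢ) = 4/32 + 8/32 + 16/32 + 1/32 = 29/32 = 0.90625.

0.90625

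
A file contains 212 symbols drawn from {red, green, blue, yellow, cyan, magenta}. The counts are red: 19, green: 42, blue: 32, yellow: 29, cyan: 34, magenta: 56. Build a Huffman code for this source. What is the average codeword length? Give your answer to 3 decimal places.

Probabilities are the counts divided by 212.
Repeatedly combine the two least-probable nodes; the expected code length is the sum of the merged weights.
merge 19/212 + 29/212 → 12/53
merge 8/53 + 17/106 → 33/106
merge 21/106 + 12/53 → 45/106
merge 14/53 + 33/106 → 61/106
merge 45/106 + 61/106 → 1
L = 12/53 + 33/106 + 45/106 + 61/106 + 1 = 269/106 ≈ 2.538 bits/symbol.

2.538 bits/symbol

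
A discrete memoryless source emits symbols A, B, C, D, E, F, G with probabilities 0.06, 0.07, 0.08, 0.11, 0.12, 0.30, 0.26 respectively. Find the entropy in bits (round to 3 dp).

2.547 bits

H = −Σ pᵢ log₂ pᵢ.
−0.06·log₂(0.06) = 0.2435
−0.07·log₂(0.07) = 0.2686
−0.08·log₂(0.08) = 0.2915
−0.11·log₂(0.11) = 0.3503
−0.12·log₂(0.12) = 0.3671
−0.30·log₂(0.30) = 0.5211
−0.26·log₂(0.26) = 0.5053
Sum ≈ 2.5473 → 2.547 bits.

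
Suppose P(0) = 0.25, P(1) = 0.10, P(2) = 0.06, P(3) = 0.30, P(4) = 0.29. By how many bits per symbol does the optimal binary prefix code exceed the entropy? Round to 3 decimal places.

Entropy H = −Σ p log₂ p ≈ 2.1147 bits.
Huffman merges: 3/50+1/10→4/25; 4/25+1/4→41/100; 29/100+3/10→59/100; 41/100+59/100→1. L = 54/25 ≈ 2.1600.
L − H = 2.1600 − 2.1147 = 0.045 bits.

0.045 bits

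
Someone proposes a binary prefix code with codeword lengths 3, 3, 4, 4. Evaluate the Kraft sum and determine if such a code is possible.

0.375; yes

With common denominator 2^4 = 16: Σ 2^(−ℓᵢ) = 2/16 + 2/16 + 1/16 + 1/16 = 6/16 = 0.375.
Kraft's inequality requires Σ ≤ 1; here Σ = 0.375 ≤ 1, so such a prefix code exists.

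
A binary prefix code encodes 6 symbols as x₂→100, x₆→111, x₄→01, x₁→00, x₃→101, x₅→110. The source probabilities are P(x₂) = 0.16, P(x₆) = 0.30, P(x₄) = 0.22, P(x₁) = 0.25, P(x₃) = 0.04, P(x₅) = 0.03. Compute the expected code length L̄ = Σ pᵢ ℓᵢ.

L̄ = Σ pᵢ·ℓᵢ = 0.16·3 + 0.30·3 + 0.22·2 + 0.25·2 + 0.04·3 + 0.03·3 = 2.53 bits/symbol.

2.53 bits/symbol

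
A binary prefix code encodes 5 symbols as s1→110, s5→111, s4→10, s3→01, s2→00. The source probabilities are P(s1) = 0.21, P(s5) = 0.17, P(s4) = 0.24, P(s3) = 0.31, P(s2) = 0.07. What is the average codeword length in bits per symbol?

L̄ = Σ pᵢ·ℓᵢ = 0.21·3 + 0.17·3 + 0.24·2 + 0.31·2 + 0.07·2 = 2.38 bits/symbol.

2.38 bits/symbol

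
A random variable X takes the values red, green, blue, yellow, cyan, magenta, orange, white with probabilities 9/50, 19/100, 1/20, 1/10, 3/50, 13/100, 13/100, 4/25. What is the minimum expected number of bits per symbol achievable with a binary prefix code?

2.92 bits/symbol

Repeatedly combine the two least-probable nodes; the expected code length is the sum of the merged weights.
merge 1/20 + 3/50 → 11/100
merge 1/10 + 11/100 → 21/100
merge 13/100 + 13/100 → 13/50
merge 4/25 + 9/50 → 17/50
merge 19/100 + 21/100 → 2/5
merge 13/50 + 17/50 → 3/5
merge 2/5 + 3/5 → 1
L = 11/100 + 21/100 + 13/50 + 17/50 + 2/5 + 3/5 + 1 = 73/25 = 2.92 bits/symbol.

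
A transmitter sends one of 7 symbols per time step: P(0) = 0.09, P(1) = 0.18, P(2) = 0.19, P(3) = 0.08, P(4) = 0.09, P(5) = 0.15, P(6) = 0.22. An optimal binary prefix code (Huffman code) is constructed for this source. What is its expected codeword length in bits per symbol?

2.76 bits/symbol

Repeatedly combine the two least-probable nodes; the expected code length is the sum of the merged weights.
merge 2/25 + 9/100 → 17/100
merge 9/100 + 3/20 → 6/25
merge 17/100 + 9/50 → 7/20
merge 19/100 + 11/50 → 41/100
merge 6/25 + 7/20 → 59/100
merge 41/100 + 59/100 → 1
L = 17/100 + 6/25 + 7/20 + 41/100 + 59/100 + 1 = 69/25 = 2.76 bits/symbol.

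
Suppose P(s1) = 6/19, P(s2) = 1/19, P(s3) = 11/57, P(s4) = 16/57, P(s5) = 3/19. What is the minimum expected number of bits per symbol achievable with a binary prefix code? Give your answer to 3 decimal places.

Repeatedly combine the two least-probable nodes; the expected code length is the sum of the merged weights.
merge 1/19 + 3/19 → 4/19
merge 11/57 + 4/19 → 23/57
merge 16/57 + 6/19 → 34/57
merge 23/57 + 34/57 → 1
L = 4/19 + 23/57 + 34/57 + 1 = 42/19 ≈ 2.211 bits/symbol.

2.211 bits/symbol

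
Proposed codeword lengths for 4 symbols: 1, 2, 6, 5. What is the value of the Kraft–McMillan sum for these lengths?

With common denominator 2^6 = 64: Σ 2^(−ℓᵢ) = 32/64 + 16/64 + 1/64 + 2/64 = 51/64 = 0.796875.

0.796875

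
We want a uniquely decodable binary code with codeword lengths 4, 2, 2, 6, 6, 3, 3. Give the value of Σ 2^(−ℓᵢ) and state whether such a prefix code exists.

With common denominator 2^6 = 64: Σ 2^(−ℓᵢ) = 4/64 + 16/64 + 16/64 + 1/64 + 1/64 + 8/64 + 8/64 = 54/64 = 0.84375.
Kraft's inequality requires Σ ≤ 1; here Σ = 0.84375 ≤ 1, so such a prefix code exists.

0.84375; yes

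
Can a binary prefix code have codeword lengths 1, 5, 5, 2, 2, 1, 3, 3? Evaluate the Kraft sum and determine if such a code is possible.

With common denominator 2^5 = 32: Σ 2^(−ℓᵢ) = 16/32 + 1/32 + 1/32 + 8/32 + 8/32 + 16/32 + 4/32 + 4/32 = 58/32 = 1.8125.
Kraft's inequality requires Σ ≤ 1; here Σ = 1.8125 > 1, so no such prefix code exists.

1.8125; no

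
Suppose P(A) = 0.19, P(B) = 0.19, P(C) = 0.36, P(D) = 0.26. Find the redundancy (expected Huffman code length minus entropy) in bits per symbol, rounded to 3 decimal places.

Entropy H = −Σ p log₂ p ≈ 1.9464 bits.
Huffman merges: 19/100+19/100→19/50; 13/50+9/25→31/50; 19/50+31/50→1. L = 2 ≈ 2.0000.
L − H = 2.0000 − 1.9464 = 0.054 bits.

0.054 bits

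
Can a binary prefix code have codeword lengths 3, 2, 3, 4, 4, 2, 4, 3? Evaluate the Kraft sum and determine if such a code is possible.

With common denominator 2^4 = 16: Σ 2^(−ℓᵢ) = 2/16 + 4/16 + 2/16 + 1/16 + 1/16 + 4/16 + 1/16 + 2/16 = 17/16 = 1.0625.
Kraft's inequality requires Σ ≤ 1; here Σ = 1.0625 > 1, so no such prefix code exists.

1.0625; no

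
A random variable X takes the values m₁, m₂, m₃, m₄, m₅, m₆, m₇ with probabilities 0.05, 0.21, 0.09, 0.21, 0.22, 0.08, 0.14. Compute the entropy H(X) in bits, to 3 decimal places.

H = −Σ pᵢ log₂ pᵢ.
−0.05·log₂(0.05) = 0.2161
−0.21·log₂(0.21) = 0.4728
−0.09·log₂(0.09) = 0.3127
−0.21·log₂(0.21) = 0.4728
−0.22·log₂(0.22) = 0.4806
−0.08·log₂(0.08) = 0.2915
−0.14·log₂(0.14) = 0.3971
Sum ≈ 2.6436 → 2.644 bits.

2.644 bits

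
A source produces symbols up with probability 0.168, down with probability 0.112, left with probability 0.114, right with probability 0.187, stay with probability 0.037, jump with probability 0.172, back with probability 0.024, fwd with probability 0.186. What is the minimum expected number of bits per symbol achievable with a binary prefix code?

2.861 bits/symbol

Repeatedly combine the two least-probable nodes; the expected code length is the sum of the merged weights.
merge 3/125 + 37/1000 → 61/1000
merge 61/1000 + 14/125 → 173/1000
merge 57/500 + 21/125 → 141/500
merge 43/250 + 173/1000 → 69/200
merge 93/500 + 187/1000 → 373/1000
merge 141/500 + 69/200 → 627/1000
merge 373/1000 + 627/1000 → 1
L = 61/1000 + 173/1000 + 141/500 + 69/200 + 373/1000 + 627/1000 + 1 = 2861/1000 = 2.861 bits/symbol.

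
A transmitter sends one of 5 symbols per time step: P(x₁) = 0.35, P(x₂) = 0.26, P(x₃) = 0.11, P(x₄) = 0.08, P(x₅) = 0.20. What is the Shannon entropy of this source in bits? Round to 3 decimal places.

H = −Σ pᵢ log₂ pᵢ.
−0.35·log₂(0.35) = 0.5301
−0.26·log₂(0.26) = 0.5053
−0.11·log₂(0.11) = 0.3503
−0.08·log₂(0.08) = 0.2915
−0.20·log₂(0.20) = 0.4644
Sum ≈ 2.1416 → 2.142 bits.

2.142 bits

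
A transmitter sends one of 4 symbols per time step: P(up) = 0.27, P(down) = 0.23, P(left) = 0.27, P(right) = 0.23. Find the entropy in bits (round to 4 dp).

1.9954 bits

H = −Σ pᵢ log₂ pᵢ.
−0.27·log₂(0.27) = 0.5100
−0.23·log₂(0.23) = 0.4877
−0.27·log₂(0.27) = 0.5100
−0.23·log₂(0.23) = 0.4877
Sum ≈ 1.9954 → 1.9954 bits.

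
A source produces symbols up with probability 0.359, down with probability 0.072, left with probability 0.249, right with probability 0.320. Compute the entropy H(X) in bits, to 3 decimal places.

1.829 bits

H = −Σ pᵢ log₂ pᵢ.
−0.359·log₂(0.359) = 0.5306
−0.072·log₂(0.072) = 0.2733
−0.249·log₂(0.249) = 0.4994
−0.320·log₂(0.320) = 0.5260
Sum ≈ 1.8294 → 1.829 bits.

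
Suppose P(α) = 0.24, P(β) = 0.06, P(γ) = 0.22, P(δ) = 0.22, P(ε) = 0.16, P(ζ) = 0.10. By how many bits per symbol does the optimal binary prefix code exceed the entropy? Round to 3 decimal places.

0.026 bits

Entropy H = −Σ p log₂ p ≈ 2.4540 bits.
Huffman merges: 3/50+1/10→4/25; 4/25+4/25→8/25; 11/50+11/50→11/25; 6/25+8/25→14/25; 11/25+14/25→1. L = 62/25 ≈ 2.4800.
L − H = 2.4800 − 2.4540 = 0.026 bits.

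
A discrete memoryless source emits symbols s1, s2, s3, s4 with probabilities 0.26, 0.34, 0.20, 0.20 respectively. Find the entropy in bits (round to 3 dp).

1.963 bits

H = −Σ pᵢ log₂ pᵢ.
−0.26·log₂(0.26) = 0.5053
−0.34·log₂(0.34) = 0.5292
−0.20·log₂(0.20) = 0.4644
−0.20·log₂(0.20) = 0.4644
Sum ≈ 1.9632 → 1.963 bits.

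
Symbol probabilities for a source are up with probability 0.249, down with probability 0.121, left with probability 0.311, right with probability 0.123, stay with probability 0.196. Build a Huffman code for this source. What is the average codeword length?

2.244 bits/symbol

Repeatedly combine the two least-probable nodes; the expected code length is the sum of the merged weights.
merge 121/1000 + 123/1000 → 61/250
merge 49/250 + 61/250 → 11/25
merge 249/1000 + 311/1000 → 14/25
merge 11/25 + 14/25 → 1
L = 61/250 + 11/25 + 14/25 + 1 = 561/250 = 2.244 bits/symbol.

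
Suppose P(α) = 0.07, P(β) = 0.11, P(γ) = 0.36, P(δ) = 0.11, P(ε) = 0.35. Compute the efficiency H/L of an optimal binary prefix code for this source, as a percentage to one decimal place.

96.2%

Entropy H = −Σ p log₂ p ≈ 2.0298 bits.
Huffman merges: 7/100+11/100→9/50; 11/100+9/50→29/100; 29/100+7/20→16/25; 9/25+16/25→1. L = 211/100 ≈ 2.1100.
Efficiency = H/L = 2.0298/2.1100 = 96.2%.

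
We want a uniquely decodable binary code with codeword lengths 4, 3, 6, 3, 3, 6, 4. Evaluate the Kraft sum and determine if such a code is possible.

With common denominator 2^6 = 64: Σ 2^(−ℓᵢ) = 4/64 + 8/64 + 1/64 + 8/64 + 8/64 + 1/64 + 4/64 = 34/64 = 0.53125.
Kraft's inequality requires Σ ≤ 1; here Σ = 0.53125 ≤ 1, so such a prefix code exists.

0.53125; yes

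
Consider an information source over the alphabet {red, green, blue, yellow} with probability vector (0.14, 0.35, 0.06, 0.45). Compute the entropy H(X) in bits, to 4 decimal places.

H = −Σ pᵢ log₂ pᵢ.
−0.14·log₂(0.14) = 0.3971
−0.35·log₂(0.35) = 0.5301
−0.06·log₂(0.06) = 0.2435
−0.45·log₂(0.45) = 0.5184
Sum ≈ 1.6891 → 1.6891 bits.

1.6891 bits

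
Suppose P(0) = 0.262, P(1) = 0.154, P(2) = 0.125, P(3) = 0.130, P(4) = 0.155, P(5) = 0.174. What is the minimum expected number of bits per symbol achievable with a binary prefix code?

Repeatedly combine the two least-probable nodes; the expected code length is the sum of the merged weights.
merge 1/8 + 13/100 → 51/200
merge 77/500 + 31/200 → 309/1000
merge 87/500 + 51/200 → 429/1000
merge 131/500 + 309/1000 → 571/1000
merge 429/1000 + 571/1000 → 1
L = 51/200 + 309/1000 + 429/1000 + 571/1000 + 1 = 641/250 = 2.564 bits/symbol.

2.564 bits/symbol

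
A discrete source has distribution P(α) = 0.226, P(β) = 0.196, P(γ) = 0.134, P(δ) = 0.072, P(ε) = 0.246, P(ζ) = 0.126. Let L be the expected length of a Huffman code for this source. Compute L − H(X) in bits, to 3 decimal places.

0.046 bits

Entropy H = −Σ p log₂ p ≈ 2.4819 bits.
Huffman merges: 9/125+63/500→99/500; 67/500+49/250→33/100; 99/500+113/500→53/125; 123/500+33/100→72/125; 53/125+72/125→1. L = 316/125 ≈ 2.5280.
L − H = 2.5280 − 2.4819 = 0.046 bits.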